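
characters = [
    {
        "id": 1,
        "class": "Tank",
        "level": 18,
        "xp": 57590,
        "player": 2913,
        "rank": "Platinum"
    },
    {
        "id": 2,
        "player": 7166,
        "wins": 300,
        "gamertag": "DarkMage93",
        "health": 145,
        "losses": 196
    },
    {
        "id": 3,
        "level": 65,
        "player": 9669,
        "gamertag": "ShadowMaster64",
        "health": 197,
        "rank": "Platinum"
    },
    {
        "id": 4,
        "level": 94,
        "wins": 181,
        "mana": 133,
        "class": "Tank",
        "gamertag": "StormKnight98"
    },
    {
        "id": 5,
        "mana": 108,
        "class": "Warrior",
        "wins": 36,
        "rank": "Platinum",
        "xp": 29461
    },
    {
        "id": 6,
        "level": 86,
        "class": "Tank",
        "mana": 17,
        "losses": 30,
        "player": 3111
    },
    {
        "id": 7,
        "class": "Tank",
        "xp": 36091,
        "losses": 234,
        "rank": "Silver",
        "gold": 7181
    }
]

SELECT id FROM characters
[1, 2, 3, 4, 5, 6, 7]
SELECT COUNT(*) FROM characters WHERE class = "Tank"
4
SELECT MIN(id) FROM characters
1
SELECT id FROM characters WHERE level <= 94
[1, 3, 4, 6]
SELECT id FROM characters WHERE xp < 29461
[]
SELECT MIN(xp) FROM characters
29461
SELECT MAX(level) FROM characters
94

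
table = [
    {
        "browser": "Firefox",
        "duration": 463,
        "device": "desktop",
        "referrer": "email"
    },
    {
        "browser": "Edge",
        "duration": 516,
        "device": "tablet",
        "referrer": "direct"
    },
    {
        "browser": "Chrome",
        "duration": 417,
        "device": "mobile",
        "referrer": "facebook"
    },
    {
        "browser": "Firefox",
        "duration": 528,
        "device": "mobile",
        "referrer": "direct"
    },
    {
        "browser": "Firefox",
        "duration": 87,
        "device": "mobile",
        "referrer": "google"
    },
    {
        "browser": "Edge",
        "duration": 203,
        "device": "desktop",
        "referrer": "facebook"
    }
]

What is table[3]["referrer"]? "direct"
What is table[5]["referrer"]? "facebook"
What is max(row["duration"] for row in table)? 528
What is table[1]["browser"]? "Edge"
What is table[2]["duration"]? 417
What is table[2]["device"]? "mobile"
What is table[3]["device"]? "mobile"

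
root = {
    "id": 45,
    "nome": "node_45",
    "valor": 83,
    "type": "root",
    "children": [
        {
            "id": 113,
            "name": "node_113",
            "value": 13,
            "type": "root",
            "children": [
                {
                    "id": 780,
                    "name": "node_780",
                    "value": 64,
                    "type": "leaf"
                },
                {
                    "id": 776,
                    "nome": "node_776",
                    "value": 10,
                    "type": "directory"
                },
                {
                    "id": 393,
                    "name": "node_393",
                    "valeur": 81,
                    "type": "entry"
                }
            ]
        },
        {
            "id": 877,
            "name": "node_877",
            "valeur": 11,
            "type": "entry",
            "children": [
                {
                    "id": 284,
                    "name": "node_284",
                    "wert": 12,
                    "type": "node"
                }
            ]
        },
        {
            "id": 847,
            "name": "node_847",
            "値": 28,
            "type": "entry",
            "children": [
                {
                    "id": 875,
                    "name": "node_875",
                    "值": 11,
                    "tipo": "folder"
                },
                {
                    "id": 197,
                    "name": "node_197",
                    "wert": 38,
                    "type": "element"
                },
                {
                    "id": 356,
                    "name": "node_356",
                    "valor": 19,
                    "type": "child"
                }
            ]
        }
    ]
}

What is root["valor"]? 83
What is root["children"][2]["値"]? 28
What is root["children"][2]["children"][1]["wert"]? 38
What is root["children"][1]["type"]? "entry"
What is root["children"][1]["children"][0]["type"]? "node"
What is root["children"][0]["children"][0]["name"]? "node_780"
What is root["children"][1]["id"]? 877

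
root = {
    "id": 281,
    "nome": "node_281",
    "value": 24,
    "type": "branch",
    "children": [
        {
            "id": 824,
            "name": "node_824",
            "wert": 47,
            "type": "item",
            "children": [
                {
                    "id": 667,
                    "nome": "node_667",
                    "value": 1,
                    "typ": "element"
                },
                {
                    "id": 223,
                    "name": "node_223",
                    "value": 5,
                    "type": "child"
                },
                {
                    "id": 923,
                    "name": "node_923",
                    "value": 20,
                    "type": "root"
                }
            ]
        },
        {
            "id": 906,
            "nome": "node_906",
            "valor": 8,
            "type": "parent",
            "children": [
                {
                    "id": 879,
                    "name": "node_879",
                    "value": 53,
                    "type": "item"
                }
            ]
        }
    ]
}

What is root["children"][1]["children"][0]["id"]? 879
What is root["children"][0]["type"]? "item"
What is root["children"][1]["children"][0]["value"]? 53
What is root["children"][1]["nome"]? "node_906"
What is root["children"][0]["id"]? 824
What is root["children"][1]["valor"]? 8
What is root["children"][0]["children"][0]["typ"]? "element"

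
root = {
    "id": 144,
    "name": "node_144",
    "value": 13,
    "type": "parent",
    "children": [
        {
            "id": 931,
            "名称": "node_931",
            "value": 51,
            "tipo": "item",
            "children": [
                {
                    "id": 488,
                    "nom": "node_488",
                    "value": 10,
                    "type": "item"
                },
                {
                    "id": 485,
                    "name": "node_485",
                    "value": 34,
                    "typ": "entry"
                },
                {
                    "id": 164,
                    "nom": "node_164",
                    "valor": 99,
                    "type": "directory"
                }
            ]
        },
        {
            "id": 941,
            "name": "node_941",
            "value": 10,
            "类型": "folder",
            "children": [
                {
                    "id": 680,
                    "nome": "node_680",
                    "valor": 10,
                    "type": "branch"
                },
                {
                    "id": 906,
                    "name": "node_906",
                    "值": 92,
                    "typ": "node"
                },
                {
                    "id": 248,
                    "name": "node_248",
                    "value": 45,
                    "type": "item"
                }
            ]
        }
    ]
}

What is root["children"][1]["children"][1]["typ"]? "node"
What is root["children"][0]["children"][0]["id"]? 488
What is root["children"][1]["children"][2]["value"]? 45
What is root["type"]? "parent"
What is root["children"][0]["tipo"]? "item"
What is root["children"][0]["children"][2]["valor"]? 99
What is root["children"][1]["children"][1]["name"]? "node_906"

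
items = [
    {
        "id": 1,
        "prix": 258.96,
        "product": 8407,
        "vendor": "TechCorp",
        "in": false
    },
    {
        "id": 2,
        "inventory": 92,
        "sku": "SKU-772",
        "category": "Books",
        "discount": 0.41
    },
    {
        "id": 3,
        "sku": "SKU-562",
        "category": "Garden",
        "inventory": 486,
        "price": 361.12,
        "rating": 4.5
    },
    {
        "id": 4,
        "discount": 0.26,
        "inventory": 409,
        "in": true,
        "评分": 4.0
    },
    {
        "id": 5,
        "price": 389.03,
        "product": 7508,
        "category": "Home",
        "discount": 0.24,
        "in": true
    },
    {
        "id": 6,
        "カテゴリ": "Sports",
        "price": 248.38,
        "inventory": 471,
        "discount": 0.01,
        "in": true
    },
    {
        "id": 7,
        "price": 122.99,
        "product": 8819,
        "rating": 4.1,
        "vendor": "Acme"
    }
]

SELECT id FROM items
[1, 2, 3, 4, 5, 6, 7]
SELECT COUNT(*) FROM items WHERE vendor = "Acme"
1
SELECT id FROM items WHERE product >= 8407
[1, 7]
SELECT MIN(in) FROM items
False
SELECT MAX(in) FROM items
True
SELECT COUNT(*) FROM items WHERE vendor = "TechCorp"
1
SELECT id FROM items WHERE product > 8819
[]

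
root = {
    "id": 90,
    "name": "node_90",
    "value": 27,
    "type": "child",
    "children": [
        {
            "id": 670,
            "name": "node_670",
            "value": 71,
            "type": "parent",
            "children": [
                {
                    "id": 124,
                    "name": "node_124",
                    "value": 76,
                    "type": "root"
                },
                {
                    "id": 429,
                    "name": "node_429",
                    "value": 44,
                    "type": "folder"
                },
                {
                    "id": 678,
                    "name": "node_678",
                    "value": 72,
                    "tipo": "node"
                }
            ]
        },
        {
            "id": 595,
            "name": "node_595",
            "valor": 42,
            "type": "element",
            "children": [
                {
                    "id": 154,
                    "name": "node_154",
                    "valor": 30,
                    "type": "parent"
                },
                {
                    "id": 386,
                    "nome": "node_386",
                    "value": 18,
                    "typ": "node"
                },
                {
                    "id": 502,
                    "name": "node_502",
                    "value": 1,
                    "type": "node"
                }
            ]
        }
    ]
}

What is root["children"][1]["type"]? "element"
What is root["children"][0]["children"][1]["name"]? "node_429"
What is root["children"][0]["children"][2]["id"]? 678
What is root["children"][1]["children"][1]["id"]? 386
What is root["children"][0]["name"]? "node_670"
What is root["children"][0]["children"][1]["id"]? 429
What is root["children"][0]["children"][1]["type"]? "folder"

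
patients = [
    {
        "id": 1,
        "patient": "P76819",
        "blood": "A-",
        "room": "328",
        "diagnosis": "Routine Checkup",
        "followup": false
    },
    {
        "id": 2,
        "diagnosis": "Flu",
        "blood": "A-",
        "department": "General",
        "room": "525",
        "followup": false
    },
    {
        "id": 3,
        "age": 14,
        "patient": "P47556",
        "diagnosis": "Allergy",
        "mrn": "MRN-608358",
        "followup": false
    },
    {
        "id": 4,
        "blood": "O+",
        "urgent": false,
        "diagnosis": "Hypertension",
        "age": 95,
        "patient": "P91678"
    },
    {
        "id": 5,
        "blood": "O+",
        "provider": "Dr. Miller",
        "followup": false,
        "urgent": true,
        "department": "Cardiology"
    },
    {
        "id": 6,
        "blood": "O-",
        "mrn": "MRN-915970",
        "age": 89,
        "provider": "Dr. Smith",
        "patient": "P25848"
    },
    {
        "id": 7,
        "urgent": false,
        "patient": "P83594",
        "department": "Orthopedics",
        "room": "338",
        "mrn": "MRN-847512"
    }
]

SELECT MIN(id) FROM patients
1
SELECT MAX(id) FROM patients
7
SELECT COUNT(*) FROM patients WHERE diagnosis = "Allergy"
1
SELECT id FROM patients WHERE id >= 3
[3, 4, 5, 6, 7]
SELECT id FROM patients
[1, 2, 3, 4, 5, 6, 7]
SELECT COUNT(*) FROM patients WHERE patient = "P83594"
1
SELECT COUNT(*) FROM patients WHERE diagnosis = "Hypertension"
1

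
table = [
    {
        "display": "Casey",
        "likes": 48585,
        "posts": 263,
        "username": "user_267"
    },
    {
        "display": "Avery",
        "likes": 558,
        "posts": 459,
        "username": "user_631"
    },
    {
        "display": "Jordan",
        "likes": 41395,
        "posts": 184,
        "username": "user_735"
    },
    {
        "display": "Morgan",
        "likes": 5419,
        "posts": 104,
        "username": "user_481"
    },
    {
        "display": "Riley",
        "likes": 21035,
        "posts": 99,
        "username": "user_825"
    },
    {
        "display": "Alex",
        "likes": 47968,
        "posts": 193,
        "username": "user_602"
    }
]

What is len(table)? 6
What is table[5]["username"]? "user_602"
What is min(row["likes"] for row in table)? 558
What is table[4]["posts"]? 99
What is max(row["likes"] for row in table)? 48585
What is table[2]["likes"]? 41395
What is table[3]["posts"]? 104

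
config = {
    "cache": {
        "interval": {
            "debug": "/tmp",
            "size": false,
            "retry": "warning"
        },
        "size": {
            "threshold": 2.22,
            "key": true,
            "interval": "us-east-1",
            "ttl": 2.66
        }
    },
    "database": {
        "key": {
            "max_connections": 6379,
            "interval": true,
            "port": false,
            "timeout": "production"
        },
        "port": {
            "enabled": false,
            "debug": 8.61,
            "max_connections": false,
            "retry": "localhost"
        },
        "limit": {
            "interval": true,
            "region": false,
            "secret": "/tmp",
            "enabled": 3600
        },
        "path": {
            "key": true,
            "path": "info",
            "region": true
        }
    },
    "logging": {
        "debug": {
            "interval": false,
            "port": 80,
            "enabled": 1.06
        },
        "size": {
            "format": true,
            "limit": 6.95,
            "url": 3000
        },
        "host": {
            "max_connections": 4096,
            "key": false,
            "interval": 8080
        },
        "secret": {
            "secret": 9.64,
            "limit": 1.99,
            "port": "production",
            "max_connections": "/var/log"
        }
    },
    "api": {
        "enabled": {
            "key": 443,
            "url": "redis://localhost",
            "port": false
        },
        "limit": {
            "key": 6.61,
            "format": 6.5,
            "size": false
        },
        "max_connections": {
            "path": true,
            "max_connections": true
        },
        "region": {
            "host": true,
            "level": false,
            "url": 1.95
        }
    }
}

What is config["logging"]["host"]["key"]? False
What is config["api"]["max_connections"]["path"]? True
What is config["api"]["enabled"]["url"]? "redis://localhost"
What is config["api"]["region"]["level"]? False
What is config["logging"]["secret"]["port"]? "production"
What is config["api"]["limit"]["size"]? False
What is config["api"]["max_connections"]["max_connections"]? True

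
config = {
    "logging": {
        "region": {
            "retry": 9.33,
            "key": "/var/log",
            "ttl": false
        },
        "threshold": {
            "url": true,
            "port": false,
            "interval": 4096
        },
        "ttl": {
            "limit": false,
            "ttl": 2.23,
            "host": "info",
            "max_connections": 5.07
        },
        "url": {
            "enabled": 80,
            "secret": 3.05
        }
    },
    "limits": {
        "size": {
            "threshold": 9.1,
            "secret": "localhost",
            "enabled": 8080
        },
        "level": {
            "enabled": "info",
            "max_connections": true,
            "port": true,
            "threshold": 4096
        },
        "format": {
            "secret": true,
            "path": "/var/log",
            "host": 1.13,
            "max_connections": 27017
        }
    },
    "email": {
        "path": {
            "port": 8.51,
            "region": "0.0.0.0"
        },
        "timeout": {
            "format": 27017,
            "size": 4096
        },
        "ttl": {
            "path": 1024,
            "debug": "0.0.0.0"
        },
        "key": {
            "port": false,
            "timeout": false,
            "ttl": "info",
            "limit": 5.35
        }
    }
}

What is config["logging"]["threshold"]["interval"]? 4096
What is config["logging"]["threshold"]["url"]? True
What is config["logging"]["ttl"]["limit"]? False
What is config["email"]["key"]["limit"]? 5.35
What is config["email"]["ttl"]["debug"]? "0.0.0.0"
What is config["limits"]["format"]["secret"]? True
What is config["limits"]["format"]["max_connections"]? 27017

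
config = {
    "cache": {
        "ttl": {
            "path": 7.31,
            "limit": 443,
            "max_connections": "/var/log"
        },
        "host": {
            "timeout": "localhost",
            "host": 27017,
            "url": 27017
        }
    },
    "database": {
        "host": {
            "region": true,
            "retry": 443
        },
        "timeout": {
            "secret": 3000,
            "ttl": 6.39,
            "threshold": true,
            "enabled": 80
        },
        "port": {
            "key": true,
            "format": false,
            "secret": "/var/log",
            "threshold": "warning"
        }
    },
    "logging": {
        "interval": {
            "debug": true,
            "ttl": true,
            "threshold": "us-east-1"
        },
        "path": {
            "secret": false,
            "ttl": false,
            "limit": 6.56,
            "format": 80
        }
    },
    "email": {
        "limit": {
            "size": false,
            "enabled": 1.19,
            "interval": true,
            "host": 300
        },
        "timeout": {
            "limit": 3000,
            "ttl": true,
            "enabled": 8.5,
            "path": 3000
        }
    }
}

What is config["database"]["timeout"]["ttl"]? 6.39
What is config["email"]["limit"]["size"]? False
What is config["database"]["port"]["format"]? False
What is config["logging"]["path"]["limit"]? 6.56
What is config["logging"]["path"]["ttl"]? False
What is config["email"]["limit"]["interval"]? True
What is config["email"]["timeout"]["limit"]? 3000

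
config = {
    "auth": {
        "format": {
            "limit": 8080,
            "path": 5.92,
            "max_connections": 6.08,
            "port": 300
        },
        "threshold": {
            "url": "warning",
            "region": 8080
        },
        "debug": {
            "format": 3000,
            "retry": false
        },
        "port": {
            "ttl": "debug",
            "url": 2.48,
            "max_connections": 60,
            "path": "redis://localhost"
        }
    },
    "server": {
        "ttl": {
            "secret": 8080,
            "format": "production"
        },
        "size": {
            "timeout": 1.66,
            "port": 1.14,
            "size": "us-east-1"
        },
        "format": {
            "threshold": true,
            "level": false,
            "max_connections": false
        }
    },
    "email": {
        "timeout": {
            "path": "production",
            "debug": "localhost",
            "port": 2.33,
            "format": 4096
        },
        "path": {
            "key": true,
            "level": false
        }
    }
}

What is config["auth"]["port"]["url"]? 2.48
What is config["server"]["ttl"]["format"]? "production"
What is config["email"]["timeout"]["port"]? 2.33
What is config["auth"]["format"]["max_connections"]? 6.08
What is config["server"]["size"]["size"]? "us-east-1"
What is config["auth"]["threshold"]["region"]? 8080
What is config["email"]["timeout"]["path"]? "production"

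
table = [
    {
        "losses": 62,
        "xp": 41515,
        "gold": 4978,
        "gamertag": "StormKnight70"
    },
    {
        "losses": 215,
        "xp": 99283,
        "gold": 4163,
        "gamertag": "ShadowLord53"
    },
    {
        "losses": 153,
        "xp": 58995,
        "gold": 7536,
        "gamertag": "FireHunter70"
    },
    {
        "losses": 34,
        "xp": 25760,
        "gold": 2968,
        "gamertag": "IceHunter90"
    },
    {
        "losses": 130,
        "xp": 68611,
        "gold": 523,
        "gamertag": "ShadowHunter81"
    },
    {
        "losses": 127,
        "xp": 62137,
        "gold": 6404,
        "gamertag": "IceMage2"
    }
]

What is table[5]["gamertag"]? "IceMage2"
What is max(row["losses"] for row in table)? 215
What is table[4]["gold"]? 523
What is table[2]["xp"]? 58995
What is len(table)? 6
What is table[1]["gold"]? 4163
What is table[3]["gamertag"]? "IceHunter90"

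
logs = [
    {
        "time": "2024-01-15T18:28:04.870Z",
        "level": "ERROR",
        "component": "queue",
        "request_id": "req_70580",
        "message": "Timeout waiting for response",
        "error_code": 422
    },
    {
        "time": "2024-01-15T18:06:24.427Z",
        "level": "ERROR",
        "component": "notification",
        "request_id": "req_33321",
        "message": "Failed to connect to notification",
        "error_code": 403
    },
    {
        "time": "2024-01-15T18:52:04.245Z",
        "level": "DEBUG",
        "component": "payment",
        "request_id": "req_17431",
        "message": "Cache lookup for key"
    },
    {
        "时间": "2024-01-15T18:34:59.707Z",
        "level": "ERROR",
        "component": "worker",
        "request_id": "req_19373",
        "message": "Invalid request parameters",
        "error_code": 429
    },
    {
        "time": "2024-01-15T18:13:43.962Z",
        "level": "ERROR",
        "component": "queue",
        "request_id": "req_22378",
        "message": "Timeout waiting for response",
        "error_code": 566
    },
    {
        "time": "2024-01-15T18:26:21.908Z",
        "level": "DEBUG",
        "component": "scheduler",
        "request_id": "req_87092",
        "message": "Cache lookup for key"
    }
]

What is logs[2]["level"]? "DEBUG"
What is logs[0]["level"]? "ERROR"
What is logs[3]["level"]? "ERROR"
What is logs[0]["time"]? "2024-01-15T18:28:04.870Z"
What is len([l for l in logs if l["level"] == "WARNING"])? 0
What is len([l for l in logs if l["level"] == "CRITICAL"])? 0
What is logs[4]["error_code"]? 566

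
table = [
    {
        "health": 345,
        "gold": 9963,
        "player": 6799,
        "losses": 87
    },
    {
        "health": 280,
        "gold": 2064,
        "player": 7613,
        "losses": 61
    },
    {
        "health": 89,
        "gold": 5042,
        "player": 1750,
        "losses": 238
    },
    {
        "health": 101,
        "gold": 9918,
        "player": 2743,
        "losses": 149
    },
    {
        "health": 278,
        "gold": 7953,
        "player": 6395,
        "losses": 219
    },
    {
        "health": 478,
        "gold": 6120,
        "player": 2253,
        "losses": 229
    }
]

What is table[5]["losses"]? 229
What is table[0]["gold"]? 9963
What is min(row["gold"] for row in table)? 2064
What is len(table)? 6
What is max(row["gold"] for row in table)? 9963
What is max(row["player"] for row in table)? 7613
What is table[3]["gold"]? 9918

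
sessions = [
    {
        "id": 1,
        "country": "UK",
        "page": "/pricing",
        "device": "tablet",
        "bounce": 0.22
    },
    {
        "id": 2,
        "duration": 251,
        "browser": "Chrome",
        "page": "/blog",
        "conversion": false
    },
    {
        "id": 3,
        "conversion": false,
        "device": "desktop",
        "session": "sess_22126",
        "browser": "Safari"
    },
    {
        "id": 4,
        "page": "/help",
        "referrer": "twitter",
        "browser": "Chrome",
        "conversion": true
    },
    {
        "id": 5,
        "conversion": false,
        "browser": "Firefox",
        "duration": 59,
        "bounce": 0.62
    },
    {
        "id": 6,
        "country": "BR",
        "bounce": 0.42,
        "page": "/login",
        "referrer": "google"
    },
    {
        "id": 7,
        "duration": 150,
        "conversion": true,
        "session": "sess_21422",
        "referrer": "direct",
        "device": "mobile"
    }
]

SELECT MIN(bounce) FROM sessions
0.22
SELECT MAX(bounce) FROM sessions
0.62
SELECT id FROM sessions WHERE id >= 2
[2, 3, 4, 5, 6, 7]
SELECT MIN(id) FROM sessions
1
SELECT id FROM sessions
[1, 2, 3, 4, 5, 6, 7]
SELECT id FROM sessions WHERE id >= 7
[7]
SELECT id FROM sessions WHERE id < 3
[1, 2]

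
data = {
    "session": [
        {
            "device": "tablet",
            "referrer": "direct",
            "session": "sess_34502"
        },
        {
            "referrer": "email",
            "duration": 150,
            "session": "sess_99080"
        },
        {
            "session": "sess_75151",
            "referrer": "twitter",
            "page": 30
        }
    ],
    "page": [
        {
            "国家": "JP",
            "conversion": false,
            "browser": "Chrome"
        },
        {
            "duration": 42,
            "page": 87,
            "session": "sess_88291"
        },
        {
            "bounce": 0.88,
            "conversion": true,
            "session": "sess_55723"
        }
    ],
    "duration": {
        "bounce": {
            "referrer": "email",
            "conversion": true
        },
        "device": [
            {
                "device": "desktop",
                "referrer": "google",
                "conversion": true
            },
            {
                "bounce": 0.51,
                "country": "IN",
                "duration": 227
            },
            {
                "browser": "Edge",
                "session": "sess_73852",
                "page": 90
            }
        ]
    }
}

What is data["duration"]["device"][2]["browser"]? "Edge"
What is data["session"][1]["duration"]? 150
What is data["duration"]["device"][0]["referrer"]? "google"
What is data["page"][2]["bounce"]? 0.88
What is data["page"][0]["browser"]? "Chrome"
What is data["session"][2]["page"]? 30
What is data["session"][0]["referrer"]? "direct"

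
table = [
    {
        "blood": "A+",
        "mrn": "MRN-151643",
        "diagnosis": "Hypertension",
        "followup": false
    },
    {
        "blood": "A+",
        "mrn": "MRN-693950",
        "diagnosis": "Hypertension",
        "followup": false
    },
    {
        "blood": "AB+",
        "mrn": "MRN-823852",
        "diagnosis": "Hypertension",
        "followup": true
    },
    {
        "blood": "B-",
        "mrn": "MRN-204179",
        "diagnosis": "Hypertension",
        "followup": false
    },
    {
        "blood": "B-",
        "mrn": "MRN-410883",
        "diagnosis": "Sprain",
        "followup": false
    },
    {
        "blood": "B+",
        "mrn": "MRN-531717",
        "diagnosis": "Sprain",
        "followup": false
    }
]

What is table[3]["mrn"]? "MRN-204179"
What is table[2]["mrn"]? "MRN-823852"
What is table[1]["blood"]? "A+"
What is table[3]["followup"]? False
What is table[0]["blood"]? "A+"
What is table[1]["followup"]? False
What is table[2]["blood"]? "AB+"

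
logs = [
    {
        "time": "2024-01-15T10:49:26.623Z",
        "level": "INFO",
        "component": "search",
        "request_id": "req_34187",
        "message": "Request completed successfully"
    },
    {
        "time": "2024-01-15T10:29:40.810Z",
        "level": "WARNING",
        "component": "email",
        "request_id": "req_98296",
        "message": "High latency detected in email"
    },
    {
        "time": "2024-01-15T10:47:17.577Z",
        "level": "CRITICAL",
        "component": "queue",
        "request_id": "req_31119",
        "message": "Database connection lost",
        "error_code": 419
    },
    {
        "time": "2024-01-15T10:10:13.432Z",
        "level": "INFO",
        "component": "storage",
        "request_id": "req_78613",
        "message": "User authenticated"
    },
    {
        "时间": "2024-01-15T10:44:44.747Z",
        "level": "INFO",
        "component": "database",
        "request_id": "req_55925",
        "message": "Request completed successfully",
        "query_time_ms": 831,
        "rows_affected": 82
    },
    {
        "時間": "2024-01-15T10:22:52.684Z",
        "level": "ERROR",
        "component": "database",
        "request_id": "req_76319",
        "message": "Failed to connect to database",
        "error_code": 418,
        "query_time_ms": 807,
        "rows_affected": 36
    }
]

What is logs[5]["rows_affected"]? 36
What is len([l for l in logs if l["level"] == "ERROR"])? 1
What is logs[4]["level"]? "INFO"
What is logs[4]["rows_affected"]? 82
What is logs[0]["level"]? "INFO"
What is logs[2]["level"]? "CRITICAL"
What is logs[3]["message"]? "User authenticated"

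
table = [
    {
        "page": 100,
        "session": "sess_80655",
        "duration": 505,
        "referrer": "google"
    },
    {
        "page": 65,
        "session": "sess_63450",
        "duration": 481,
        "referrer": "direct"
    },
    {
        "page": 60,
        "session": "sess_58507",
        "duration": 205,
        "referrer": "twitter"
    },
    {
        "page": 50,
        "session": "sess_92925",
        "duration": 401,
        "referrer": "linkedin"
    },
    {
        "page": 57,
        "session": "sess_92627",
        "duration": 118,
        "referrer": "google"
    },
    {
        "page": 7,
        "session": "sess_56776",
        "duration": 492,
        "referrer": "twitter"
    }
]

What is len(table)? 6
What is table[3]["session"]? "sess_92925"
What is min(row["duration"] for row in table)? 118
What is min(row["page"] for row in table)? 7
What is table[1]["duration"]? 481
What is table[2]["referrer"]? "twitter"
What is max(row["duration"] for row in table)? 505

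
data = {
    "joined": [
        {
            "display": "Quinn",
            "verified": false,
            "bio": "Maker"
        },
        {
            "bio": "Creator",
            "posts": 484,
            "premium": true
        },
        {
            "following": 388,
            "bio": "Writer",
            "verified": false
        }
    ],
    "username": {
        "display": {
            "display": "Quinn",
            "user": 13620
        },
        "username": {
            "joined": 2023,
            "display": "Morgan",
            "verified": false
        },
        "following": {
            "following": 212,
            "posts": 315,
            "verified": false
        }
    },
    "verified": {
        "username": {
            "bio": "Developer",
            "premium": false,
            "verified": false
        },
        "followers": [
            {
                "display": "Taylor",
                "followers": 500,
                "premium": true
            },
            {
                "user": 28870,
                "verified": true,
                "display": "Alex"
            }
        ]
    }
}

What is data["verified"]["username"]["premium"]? False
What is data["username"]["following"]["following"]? 212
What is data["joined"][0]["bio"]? "Maker"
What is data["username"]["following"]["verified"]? False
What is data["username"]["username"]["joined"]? 2023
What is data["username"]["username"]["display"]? "Morgan"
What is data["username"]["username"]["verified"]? False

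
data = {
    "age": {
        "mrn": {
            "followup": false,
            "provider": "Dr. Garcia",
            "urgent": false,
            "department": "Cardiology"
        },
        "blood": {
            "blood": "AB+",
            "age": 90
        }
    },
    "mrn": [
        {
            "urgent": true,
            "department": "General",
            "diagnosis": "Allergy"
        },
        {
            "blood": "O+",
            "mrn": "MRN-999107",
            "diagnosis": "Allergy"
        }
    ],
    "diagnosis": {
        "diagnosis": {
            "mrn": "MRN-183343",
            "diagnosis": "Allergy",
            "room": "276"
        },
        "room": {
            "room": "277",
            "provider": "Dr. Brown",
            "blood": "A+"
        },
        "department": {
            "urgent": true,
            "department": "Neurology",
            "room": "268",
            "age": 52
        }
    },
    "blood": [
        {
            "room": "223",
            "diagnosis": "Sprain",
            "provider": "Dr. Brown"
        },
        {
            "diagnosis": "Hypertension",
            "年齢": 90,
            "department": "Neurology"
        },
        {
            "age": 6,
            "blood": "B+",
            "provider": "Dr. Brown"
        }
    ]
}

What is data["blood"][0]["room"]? "223"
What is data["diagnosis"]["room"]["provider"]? "Dr. Brown"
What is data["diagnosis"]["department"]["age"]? 52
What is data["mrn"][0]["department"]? "General"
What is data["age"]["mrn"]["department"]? "Cardiology"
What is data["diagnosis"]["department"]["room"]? "268"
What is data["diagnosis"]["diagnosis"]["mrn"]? "MRN-183343"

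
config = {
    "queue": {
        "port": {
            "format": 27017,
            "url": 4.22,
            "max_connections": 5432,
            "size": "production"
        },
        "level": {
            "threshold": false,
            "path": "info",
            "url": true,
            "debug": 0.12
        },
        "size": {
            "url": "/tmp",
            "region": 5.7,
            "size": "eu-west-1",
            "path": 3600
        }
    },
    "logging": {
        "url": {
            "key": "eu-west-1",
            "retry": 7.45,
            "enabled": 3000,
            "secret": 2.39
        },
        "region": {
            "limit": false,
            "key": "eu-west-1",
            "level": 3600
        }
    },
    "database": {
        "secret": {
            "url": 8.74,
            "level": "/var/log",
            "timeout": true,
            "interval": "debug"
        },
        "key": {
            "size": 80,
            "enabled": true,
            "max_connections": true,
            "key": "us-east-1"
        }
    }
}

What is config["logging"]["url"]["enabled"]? 3000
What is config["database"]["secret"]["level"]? "/var/log"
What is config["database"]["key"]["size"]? 80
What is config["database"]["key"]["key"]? "us-east-1"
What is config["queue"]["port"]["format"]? 27017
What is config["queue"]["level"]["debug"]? 0.12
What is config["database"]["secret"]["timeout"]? True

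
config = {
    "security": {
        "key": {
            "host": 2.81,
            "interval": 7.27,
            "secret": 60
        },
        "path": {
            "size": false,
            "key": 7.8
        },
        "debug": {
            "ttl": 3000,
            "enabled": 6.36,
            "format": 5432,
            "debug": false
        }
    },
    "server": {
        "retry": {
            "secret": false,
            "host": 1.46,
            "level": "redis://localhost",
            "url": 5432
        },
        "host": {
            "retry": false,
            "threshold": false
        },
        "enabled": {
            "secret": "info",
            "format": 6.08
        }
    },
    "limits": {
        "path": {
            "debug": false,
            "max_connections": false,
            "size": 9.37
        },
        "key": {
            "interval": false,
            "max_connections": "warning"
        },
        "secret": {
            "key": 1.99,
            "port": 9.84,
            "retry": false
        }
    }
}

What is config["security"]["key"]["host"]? 2.81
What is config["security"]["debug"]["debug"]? False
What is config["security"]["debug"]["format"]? 5432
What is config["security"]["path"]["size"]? False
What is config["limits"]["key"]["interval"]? False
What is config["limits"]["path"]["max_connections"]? False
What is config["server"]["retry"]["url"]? 5432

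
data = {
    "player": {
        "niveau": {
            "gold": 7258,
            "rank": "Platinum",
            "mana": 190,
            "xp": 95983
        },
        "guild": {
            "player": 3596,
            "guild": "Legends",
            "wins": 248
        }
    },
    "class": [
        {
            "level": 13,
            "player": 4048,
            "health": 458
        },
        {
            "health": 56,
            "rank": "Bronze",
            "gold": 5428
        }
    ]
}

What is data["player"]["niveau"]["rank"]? "Platinum"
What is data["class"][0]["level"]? 13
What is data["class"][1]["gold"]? 5428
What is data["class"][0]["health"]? 458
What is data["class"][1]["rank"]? "Bronze"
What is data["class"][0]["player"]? 4048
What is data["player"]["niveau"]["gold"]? 7258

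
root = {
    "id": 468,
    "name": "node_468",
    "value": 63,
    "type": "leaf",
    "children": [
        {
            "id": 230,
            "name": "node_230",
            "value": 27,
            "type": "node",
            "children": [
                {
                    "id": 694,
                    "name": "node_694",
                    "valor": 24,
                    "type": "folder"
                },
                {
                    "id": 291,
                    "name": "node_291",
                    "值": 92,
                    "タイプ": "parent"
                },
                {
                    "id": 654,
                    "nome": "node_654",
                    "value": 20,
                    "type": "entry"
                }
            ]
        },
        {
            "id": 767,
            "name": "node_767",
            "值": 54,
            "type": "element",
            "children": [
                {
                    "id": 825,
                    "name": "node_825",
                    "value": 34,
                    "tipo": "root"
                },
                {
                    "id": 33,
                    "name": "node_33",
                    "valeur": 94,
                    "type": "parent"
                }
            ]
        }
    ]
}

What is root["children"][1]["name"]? "node_767"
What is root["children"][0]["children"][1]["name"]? "node_291"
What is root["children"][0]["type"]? "node"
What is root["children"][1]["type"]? "element"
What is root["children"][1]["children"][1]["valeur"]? 94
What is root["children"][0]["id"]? 230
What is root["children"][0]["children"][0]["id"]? 694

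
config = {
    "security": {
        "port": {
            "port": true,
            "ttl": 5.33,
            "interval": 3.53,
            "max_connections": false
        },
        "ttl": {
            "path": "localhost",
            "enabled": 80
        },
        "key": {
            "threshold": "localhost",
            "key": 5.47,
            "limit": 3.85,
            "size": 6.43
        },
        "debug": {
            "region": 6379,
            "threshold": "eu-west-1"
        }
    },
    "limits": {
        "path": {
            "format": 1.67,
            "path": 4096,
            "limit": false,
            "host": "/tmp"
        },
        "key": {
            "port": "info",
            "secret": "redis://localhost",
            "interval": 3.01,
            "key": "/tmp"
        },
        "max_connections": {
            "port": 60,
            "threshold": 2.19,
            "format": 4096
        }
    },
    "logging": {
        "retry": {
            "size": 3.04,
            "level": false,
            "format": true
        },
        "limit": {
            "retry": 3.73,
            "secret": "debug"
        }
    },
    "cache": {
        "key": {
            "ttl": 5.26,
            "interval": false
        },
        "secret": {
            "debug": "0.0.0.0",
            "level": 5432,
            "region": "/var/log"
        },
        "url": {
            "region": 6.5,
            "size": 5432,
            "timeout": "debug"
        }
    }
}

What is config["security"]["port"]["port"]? True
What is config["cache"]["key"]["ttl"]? 5.26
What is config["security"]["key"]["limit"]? 3.85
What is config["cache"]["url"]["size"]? 5432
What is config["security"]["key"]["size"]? 6.43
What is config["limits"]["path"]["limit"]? False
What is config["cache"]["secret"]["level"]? 5432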